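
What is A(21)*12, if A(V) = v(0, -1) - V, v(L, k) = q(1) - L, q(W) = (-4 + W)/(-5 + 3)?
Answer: -234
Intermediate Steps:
q(W) = 2 - W/2 (q(W) = (-4 + W)/(-2) = (-4 + W)*(-½) = 2 - W/2)
v(L, k) = 3/2 - L (v(L, k) = (2 - ½*1) - L = (2 - ½) - L = 3/2 - L)
A(V) = 3/2 - V (A(V) = (3/2 - 1*0) - V = (3/2 + 0) - V = 3/2 - V)
A(21)*12 = (3/2 - 1*21)*12 = (3/2 - 21)*12 = -39/2*12 = -234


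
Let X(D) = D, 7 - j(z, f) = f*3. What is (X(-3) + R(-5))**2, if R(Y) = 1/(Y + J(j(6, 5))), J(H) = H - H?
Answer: 256/25 ≈ 10.240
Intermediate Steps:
j(z, f) = 7 - 3*f (j(z, f) = 7 - f*3 = 7 - 3*f)
J(H) = 0
R(Y) = 1/Y (R(Y) = 1/(Y + 0) = 1/Y)
(X(-3) + R(-5))**2 = (-3 + 1/(-5))**2 = (-3 - 1/5)**2 = (-16/5)**2 = 256/25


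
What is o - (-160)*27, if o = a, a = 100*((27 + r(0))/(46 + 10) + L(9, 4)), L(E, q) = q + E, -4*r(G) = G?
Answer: 79355/14 ≈ 5668.2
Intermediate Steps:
r(G) = -G/4
L(E, q) = E + q
a = 18875/14 (a = 100*((27 - ¼*0)/(46 + 10) + (9 + 4)) = 100*((27 + 0)/56 + 13) = 100*(27*(1/56) + 13) = 100*(27/56 + 13) = 100*(755/56) = 18875/14 ≈ 1348.2)
o = 18875/14 ≈ 1348.2
o - (-160)*27 = 18875/14 - (-160)*27 = 18875/14 - 1*(-4320) = 18875/14 + 4320 = 79355/14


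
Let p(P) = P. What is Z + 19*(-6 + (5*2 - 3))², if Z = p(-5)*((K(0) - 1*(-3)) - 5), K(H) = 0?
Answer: 29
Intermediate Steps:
Z = 10 (Z = -5*((0 - 1*(-3)) - 5) = -5*((0 + 3) - 5) = -5*(3 - 5) = -5*(-2) = 10)
Z + 19*(-6 + (5*2 - 3))² = 10 + 19*(-6 + (5*2 - 3))² = 10 + 19*(-6 + (10 - 3))² = 10 + 19*(-6 + 7)² = 10 + 19*1² = 10 + 19*1 = 10 + 19 = 29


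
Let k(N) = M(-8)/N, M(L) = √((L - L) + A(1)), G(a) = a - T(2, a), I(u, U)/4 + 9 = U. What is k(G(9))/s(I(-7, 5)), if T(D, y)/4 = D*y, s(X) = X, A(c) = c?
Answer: 1/1008 ≈ 0.00099206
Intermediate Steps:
I(u, U) = -36 + 4*U
T(D, y) = 4*D*y (T(D, y) = 4*(D*y) = 4*D*y)
G(a) = -7*a (G(a) = a - 4*2*a = a - 8*a = -7*a)
M(L) = 1 (M(L) = √((L - L) + 1) = √(0 + 1) = √1 = 1)
k(N) = 1/N
k(G(9))/s(I(-7, 5)) = 1/(((-7*9))*(-36 + 4*5)) = 1/((-63)*(-36 + 20)) = -1/63/(-16) = -1/63*(-1/16) = 1/1008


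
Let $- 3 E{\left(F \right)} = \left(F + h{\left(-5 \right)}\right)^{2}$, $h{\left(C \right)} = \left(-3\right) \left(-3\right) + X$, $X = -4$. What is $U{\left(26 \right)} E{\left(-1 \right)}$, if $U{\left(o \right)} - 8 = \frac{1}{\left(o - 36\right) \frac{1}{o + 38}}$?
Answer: $- \frac{128}{15} \approx -8.5333$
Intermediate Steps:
$h{\left(C \right)} = 5$ ($h{\left(C \right)} = \left(-3\right) \left(-3\right) - 4 = 9 - 4 = 5$)
$E{\left(F \right)} = - \frac{\left(5 + F\right)^{2}}{3}$ ($E{\left(F \right)} = - \frac{\left(F + 5\right)^{2}}{3} = - \frac{\left(5 + F\right)^{2}}{3}$)
$U{\left(o \right)} = 8 + \frac{38 + o}{-36 + o}$ ($U{\left(o \right)} = 8 + \frac{1}{\left(o - 36\right) \frac{1}{o + 38}} = 8 + \frac{1}{\left(-36 + o\right) \frac{1}{38 + o}} = 8 + \frac{1}{\frac{1}{38 + o} \left(-36 + o\right)} = 8 + \frac{38 + o}{-36 + o}$)
$U{\left(26 \right)} E{\left(-1 \right)} = \frac{-250 + 9 \cdot 26}{-36 + 26} \left(- \frac{\left(5 - 1\right)^{2}}{3}\right) = \frac{-250 + 234}{-10} \left(- \frac{4^{2}}{3}\right) = \left(- \frac{1}{10}\right) \left(-16\right) \left(\left(- \frac{1}{3}\right) 16\right) = \frac{8}{5} \left(- \frac{16}{3}\right) = - \frac{128}{15}$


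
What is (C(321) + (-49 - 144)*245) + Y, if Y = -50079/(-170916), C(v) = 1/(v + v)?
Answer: -864743260481/18288012 ≈ -47285.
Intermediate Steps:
C(v) = 1/(2*v)
Y = 16693/56972 (Y = -50079*(-1/170916) = 16693/56972 ≈ 0.29300)
(C(321) + (-49 - 144)*245) + Y = ((1/2)/321 + (-49 - 144)*245) + 16693/56972 = ((1/2)*(1/321) - 193*245) + 16693/56972 = (1/642 - 47285) + 16693/56972 = -30356969/642 + 16693/56972 = -864743260481/18288012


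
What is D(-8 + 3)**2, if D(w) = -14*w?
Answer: 4900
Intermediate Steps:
D(-8 + 3)**2 = (-14*(-8 + 3))**2 = (-14*(-5))**2 = 70**2 = 4900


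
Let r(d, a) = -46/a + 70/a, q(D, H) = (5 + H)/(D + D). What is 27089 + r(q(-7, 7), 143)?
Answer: 3873751/143 ≈ 27089.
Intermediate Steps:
q(D, H) = (5 + H)/(2*D) (q(D, H) = (5 + H)/((2*D)) = (5 + H)*(1/(2*D)) = (5 + H)/(2*D))
r(d, a) = 24/a
27089 + r(q(-7, 7), 143) = 27089 + 24/143 = 3873751/143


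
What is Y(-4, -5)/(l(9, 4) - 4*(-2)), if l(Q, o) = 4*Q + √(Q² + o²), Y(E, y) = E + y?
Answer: -132/613 + 3*√97/613 ≈ -0.16713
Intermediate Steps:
l(Q, o) = √(Q² + o²) + 4*Q
Y(-4, -5)/(l(9, 4) - 4*(-2)) = (-4 - 5)/((√(9² + 4²) + 4*9) - 4*(-2)) = -9/((√(81 + 16) + 36) + 8) = -9/((√97 + 36) + 8) = -9/((36 + √97) + 8) = -9/(44 + √97)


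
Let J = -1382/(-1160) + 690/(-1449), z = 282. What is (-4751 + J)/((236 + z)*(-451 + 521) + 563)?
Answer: -57858469/448504140 ≈ -0.12900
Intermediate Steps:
J = 8711/12180 (J = -1382*(-1/1160) + 690*(-1/1449) = 691/580 - 10/21 = 8711/12180 ≈ 0.71519)
(-4751 + J)/((236 + z)*(-451 + 521) + 563) = (-4751 + 8711/12180)/((236 + 282)*(-451 + 521) + 563) = -57858469/(12180*(518*70 + 563)) = -57858469/(12180*(36260 + 563)) = -57858469/12180/36823 = -57858469/12180*1/36823 = -57858469/448504140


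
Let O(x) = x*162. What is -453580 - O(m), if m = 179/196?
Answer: -44465339/98 ≈ -4.5373e+5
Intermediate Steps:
m = 179/196 (m = 179*(1/196) = 179/196 ≈ 0.91327)
O(x) = 162*x
-453580 - O(m) = -453580 - 162*179/196 = -453580 - 1*14499/98 = -453580 - 14499/98 = -44465339/98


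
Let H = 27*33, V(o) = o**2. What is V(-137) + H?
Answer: 19660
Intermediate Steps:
H = 891
V(-137) + H = (-137)**2 + 891 = 18769 + 891 = 19660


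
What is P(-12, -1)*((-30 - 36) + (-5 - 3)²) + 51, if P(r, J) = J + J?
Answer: 55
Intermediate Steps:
P(r, J) = 2*J
P(-12, -1)*((-30 - 36) + (-5 - 3)²) + 51 = (2*(-1))*((-30 - 36) + (-5 - 3)²) + 51 = -2*(-66 + (-8)²) + 51 = -2*(-66 + 64) + 51 = -2*(-2) + 51 = 4 + 51 = 55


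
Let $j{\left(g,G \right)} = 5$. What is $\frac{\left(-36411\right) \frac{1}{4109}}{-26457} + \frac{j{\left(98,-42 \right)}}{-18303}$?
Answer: $\frac{40957156}{663250771113} \approx 6.1752 \cdot 10^{-5}$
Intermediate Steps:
$\frac{\left(-36411\right) \frac{1}{4109}}{-26457} + \frac{j{\left(98,-42 \right)}}{-18303} = \frac{\left(-36411\right) \frac{1}{4109}}{-26457} + \frac{5}{-18303} = \left(-36411\right) \frac{1}{4109} \left(- \frac{1}{26457}\right) + 5 \left(- \frac{1}{18303}\right) = \left(- \frac{36411}{4109}\right) \left(- \frac{1}{26457}\right) - \frac{5}{18303} = \frac{12137}{36237271} - \frac{5}{18303} = \frac{40957156}{663250771113}$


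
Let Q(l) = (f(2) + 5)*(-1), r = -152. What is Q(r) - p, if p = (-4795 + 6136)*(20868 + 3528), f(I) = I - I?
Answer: -32715041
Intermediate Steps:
f(I) = 0
Q(l) = -5 (Q(l) = (0 + 5)*(-1) = 5*(-1) = -5)
p = 32715036 (p = 1341*24396 = 32715036)
Q(r) - p = -5 - 1*32715036 = -5 - 32715036 = -32715041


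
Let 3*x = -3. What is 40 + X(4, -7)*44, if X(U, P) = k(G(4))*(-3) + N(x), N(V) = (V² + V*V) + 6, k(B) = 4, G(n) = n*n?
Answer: -136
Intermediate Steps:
G(n) = n²
x = -1 (x = (⅓)*(-3) = -1)
N(V) = 6 + 2*V² (N(V) = (V² + V²) + 6 = 2*V² + 6 = 6 + 2*V²)
X(U, P) = -4 (X(U, P) = 4*(-3) + (6 + 2*(-1)²) = -12 + (6 + 2*1) = -12 + (6 + 2) = -12 + 8 = -4)
40 + X(4, -7)*44 = 40 - 4*44 = 40 - 176 = -136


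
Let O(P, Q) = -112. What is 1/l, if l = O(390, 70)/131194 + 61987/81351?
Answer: 762340221/580229369 ≈ 1.3139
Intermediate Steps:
l = 580229369/762340221 (l = -112/131194 + 61987/81351 = -112*1/131194 + 61987*(1/81351) = -8/9371 + 61987/81351 = 580229369/762340221 ≈ 0.76112)
1/l = 1/(580229369/762340221) = 762340221/580229369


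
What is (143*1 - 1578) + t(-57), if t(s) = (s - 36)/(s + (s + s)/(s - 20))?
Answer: -2042488/1425 ≈ -1433.3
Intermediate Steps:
t(s) = (-36 + s)/(s + 2*s/(-20 + s)) (t(s) = (-36 + s)/(s + (2*s)/(-20 + s)) = (-36 + s)/(s + 2*s/(-20 + s)))
(143*1 - 1578) + t(-57) = (143*1 - 1578) + (720 + (-57)² - 56*(-57))/((-57)*(-18 - 57)) = (143 - 1578) - 1/57*(720 + 3249 + 3192)/(-75) = -1435 - 1/57*(-1/75)*7161 = -1435 + 2387/1425 = -2042488/1425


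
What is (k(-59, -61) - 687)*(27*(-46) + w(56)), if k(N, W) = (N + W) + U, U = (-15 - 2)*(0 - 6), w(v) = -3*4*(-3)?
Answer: 850230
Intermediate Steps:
w(v) = 36 (w(v) = -12*(-3) = 36)
U = 102 (U = -17*(-6) = 102)
k(N, W) = 102 + N + W (k(N, W) = (N + W) + 102 = 102 + N + W)
(k(-59, -61) - 687)*(27*(-46) + w(56)) = ((102 - 59 - 61) - 687)*(27*(-46) + 36) = (-18 - 687)*(-1242 + 36) = -705*(-1206) = 850230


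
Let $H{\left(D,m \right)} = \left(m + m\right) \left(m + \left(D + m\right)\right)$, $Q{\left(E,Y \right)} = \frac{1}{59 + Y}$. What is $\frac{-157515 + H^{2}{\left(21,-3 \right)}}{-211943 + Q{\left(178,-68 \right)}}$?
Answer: $\frac{1344735}{1907488} \approx 0.70498$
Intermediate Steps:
$H{\left(D,m \right)} = 2 m \left(D + 2 m\right)$
$\frac{-157515 + H^{2}{\left(21,-3 \right)}}{-211943 + Q{\left(178,-68 \right)}} = \frac{-157515 + \left(2 \left(-3\right) \left(21 + 2 \left(-3\right)\right)\right)^{2}}{-211943 + \frac{1}{59 - 68}} = \frac{-157515 + \left(2 \left(-3\right) \left(21 - 6\right)\right)^{2}}{-211943 + \frac{1}{-9}} = \frac{-157515 + \left(2 \left(-3\right) 15\right)^{2}}{-211943 - \frac{1}{9}} = \frac{-157515 + \left(-90\right)^{2}}{- \frac{1907488}{9}} = \left(-157515 + 8100\right) \left(- \frac{9}{1907488}\right) = \left(-149415\right) \left(- \frac{9}{1907488}\right) = \frac{1344735}{1907488}$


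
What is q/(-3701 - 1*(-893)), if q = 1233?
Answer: -137/312 ≈ -0.43910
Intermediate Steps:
q/(-3701 - 1*(-893)) = 1233/(-3701 - 1*(-893)) = 1233/(-3701 + 893) = 1233/(-2808) = 1233*(-1/2808) = -137/312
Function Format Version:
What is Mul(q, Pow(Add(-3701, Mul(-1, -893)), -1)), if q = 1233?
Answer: Rational(-137, 312) ≈ -0.43910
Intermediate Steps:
Mul(q, Pow(Add(-3701, Mul(-1, -893)), -1)) = Mul(1233, Pow(Add(-3701, Mul(-1, -893)), -1)) = Mul(1233, Pow(Add(-3701, 893), -1)) = Mul(1233, Pow(-2808, -1)) = Mul(1233, Rational(-1, 2808)) = Rational(-137, 312)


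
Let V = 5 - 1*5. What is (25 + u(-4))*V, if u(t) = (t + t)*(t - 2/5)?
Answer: 0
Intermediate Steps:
V = 0 (V = 5 - 5 = 0)
u(t) = 2*t*(-2/5 + t) (u(t) = (2*t)*(t - 2*1/5) = (2*t)*(t - 2/5) = (2*t)*(-2/5 + t) = 2*t*(-2/5 + t))
(25 + u(-4))*V = (25 + (2/5)*(-4)*(-2 + 5*(-4)))*0 = (25 + (2/5)*(-4)*(-2 - 20))*0 = (25 + (2/5)*(-4)*(-22))*0 = (25 + 176/5)*0 = (301/5)*0 = 0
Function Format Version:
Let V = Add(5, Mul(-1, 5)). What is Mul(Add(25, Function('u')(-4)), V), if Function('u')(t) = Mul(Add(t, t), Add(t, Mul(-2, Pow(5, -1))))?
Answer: 0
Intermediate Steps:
V = 0 (V = Add(5, -5) = 0)
Function('u')(t) = Mul(2, t, Add(Rational(-2, 5), t)) (Function('u')(t) = Mul(Mul(2, t), Add(t, Mul(-2, Rational(1, 5)))) = Mul(Mul(2, t), Add(t, Rational(-2, 5))) = Mul(Mul(2, t), Add(Rational(-2, 5), t)) = Mul(2, t, Add(Rational(-2, 5), t)))
Mul(Add(25, Function('u')(-4)), V) = Mul(Add(25, Mul(Rational(2, 5), -4, Add(-2, Mul(5, -4)))), 0) = Mul(Add(25, Mul(Rational(2, 5), -4, Add(-2, -20))), 0) = Mul(Add(25, Mul(Rational(2, 5), -4, -22)), 0) = Mul(Add(25, Rational(176, 5)), 0) = Mul(Rational(301, 5), 0) = 0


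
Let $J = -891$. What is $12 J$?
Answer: $-10692$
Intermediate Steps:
$12 J = 12 \left(-891\right) = -10692$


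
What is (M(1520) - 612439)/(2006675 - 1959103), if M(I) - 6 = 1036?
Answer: -611397/47572 ≈ -12.852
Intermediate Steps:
M(I) = 1042 (M(I) = 6 + 1036 = 1042)
(M(1520) - 612439)/(2006675 - 1959103) = (1042 - 612439)/(2006675 - 1959103) = -611397/47572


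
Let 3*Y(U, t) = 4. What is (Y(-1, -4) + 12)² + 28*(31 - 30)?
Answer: 1852/9 ≈ 205.78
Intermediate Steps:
Y(U, t) = 4/3 (Y(U, t) = (⅓)*4 = 4/3)
(Y(-1, -4) + 12)² + 28*(31 - 30) = (4/3 + 12)² + 28*(31 - 30) = (40/3)² + 28*1 = 1600/9 + 28 = 1852/9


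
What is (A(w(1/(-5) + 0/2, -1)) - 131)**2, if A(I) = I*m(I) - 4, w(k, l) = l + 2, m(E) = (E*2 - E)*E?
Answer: 17956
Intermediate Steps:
m(E) = E**2 (m(E) = (2*E - E)*E = E*E = E**2)
w(k, l) = 2 + l
A(I) = -4 + I**3 (A(I) = I*I**2 - 4 = I**3 - 4 = -4 + I**3)
(A(w(1/(-5) + 0/2, -1)) - 131)**2 = ((-4 + (2 - 1)**3) - 131)**2 = ((-4 + 1**3) - 131)**2 = ((-4 + 1) - 131)**2 = (-3 - 131)**2 = (-134)**2 = 17956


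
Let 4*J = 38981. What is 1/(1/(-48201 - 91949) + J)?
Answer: 280300/2731593573 ≈ 0.00010261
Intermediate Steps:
J = 38981/4 (J = (1/4)*38981 = 38981/4 ≈ 9745.3)
1/(1/(-48201 - 91949) + J) = 1/(1/(-48201 - 91949) + 38981/4) = 1/(1/(-140150) + 38981/4) = 1/(-1/140150 + 38981/4) = 1/(2731593573/280300) = 280300/2731593573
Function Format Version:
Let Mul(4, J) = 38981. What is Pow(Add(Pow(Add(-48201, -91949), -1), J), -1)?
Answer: Rational(280300, 2731593573) ≈ 0.00010261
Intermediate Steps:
J = Rational(38981, 4) (J = Mul(Rational(1, 4), 38981) = Rational(38981, 4) ≈ 9745.3)
Pow(Add(Pow(Add(-48201, -91949), -1), J), -1) = Pow(Add(Pow(Add(-48201, -91949), -1), Rational(38981, 4)), -1) = Pow(Add(Pow(-140150, -1), Rational(38981, 4)), -1) = Pow(Add(Rational(-1, 140150), Rational(38981, 4)), -1) = Pow(Rational(2731593573, 280300), -1) = Rational(280300, 2731593573)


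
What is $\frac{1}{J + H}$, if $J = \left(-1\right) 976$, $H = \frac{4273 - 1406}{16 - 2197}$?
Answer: $- \frac{2181}{2131523} \approx -0.0010232$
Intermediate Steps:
$H = - \frac{2867}{2181}$ ($H = \frac{2867}{-2181} = 2867 \left(- \frac{1}{2181}\right) = - \frac{2867}{2181} \approx -1.3145$)
$J = -976$
$\frac{1}{J + H} = \frac{1}{-976 - \frac{2867}{2181}} = \frac{1}{- \frac{2131523}{2181}} = - \frac{2181}{2131523}$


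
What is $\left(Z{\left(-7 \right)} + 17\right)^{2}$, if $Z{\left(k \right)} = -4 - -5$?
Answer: $324$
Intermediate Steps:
$Z{\left(k \right)} = 1$ ($Z{\left(k \right)} = -4 + 5 = 1$)
$\left(Z{\left(-7 \right)} + 17\right)^{2} = \left(1 + 17\right)^{2} = 18^{2} = 324$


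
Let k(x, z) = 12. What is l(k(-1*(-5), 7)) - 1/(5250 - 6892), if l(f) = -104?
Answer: -170767/1642 ≈ -104.00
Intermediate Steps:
l(k(-1*(-5), 7)) - 1/(5250 - 6892) = -104 - 1/(5250 - 6892) = -104 - 1/(-1642) = -104 - 1*(-1/1642) = -104 + 1/1642 = -170767/1642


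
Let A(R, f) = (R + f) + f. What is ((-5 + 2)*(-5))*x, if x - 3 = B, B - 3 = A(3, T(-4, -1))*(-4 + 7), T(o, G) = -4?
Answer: -135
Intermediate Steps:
A(R, f) = R + 2*f
B = -12 (B = 3 + (3 + 2*(-4))*(-4 + 7) = 3 + (3 - 8)*3 = 3 - 5*3 = 3 - 15 = -12)
x = -9 (x = 3 - 12 = -9)
((-5 + 2)*(-5))*x = ((-5 + 2)*(-5))*(-9) = -3*(-5)*(-9) = 15*(-9) = -135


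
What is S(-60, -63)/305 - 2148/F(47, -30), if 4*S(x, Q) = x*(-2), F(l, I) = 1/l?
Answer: -6158310/61 ≈ -1.0096e+5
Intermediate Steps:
S(x, Q) = -x/2 (S(x, Q) = (x*(-2))/4 = (-2*x)/4 = -x/2)
S(-60, -63)/305 - 2148/F(47, -30) = -½*(-60)/305 - 2148/(1/47) = 30*(1/305) - 2148/1/47 = 6/61 - 2148*47 = 6/61 - 100956 = -6158310/61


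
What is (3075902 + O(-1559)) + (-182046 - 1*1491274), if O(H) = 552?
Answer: 1403134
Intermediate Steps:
(3075902 + O(-1559)) + (-182046 - 1*1491274) = (3075902 + 552) + (-182046 - 1*1491274) = 3076454 + (-182046 - 1491274) = 3076454 - 1673320 = 1403134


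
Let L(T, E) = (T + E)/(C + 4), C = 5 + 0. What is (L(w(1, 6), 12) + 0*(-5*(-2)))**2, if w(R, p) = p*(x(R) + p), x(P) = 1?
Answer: 36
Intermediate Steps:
C = 5
w(R, p) = p*(1 + p)
L(T, E) = E/9 + T/9 (L(T, E) = (T + E)/(5 + 4) = (E + T)/9 = (E + T)*(1/9) = E/9 + T/9)
(L(w(1, 6), 12) + 0*(-5*(-2)))**2 = (((1/9)*12 + (6*(1 + 6))/9) + 0*(-5*(-2)))**2 = ((4/3 + (6*7)/9) + 0*10)**2 = ((4/3 + (1/9)*42) + 0)**2 = ((4/3 + 14/3) + 0)**2 = (6 + 0)**2 = 6**2 = 36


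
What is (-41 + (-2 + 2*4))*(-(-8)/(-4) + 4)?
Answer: -70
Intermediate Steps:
(-41 + (-2 + 2*4))*(-(-8)/(-4) + 4) = (-41 + (-2 + 8))*(-(-8)*(-1)/4 + 4) = (-41 + 6)*(-4*½ + 4) = -35*(-2 + 4) = -35*2 = -70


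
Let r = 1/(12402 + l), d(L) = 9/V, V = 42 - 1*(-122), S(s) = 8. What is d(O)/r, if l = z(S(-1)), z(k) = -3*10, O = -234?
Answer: 27837/41 ≈ 678.95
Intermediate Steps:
z(k) = -30
V = 164 (V = 42 + 122 = 164)
l = -30
d(L) = 9/164
r = 1/12372 (r = 1/(12402 - 30) = 1/12372 ≈ 8.0828e-5)
d(O)/r = 9/(164*(1/12372)) = (9/164)*12372 = 27837/41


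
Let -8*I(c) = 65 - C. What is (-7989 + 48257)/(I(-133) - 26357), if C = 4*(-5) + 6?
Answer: -322144/210935 ≈ -1.5272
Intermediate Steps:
C = -14 (C = -20 + 6 = -14)
I(c) = -79/8 (I(c) = -(65 - 1*(-14))/8 = -(65 + 14)/8 = -⅛*79 = -79/8)
(-7989 + 48257)/(I(-133) - 26357) = (-7989 + 48257)/(-79/8 - 26357) = 40268/(-210935/8) = 40268*(-8/210935) = -322144/210935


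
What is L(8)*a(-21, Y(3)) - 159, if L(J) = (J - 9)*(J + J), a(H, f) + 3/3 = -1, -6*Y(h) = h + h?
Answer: -127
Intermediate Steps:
Y(h) = -h/3 (Y(h) = -(h + h)/6 = -h/3)
a(H, f) = -2 (a(H, f) = -1 - 1 = -2)
L(J) = 2*J*(-9 + J) (L(J) = (-9 + J)*(2*J) = 2*J*(-9 + J))
L(8)*a(-21, Y(3)) - 159 = (2*8*(-9 + 8))*(-2) - 159 = (2*8*(-1))*(-2) - 159 = -16*(-2) - 159 = 32 - 159 = -127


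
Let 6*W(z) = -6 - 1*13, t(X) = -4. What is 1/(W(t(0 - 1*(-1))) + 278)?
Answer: 6/1649 ≈ 0.0036386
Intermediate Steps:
W(z) = -19/6 (W(z) = (-6 - 1*13)/6 = (-6 - 13)/6 = (1/6)*(-19) = -19/6)
1/(W(t(0 - 1*(-1))) + 278) = 1/(-19/6 + 278) = 1/(1649/6) = 6/1649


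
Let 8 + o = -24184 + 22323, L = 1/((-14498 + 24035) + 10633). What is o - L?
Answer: -37697731/20170 ≈ -1869.0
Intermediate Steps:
L = 1/20170 (L = 1/(9537 + 10633) = 1/20170 ≈ 4.9579e-5)
o = -1869 (o = -8 + (-24184 + 22323) = -8 - 1861 = -1869)
o - L = -1869 - 1*1/20170 = -1869 - 1/20170 = -37697731/20170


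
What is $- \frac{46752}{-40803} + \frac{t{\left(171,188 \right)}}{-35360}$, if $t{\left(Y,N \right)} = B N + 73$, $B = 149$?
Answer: $\frac{33813231}{96186272} \approx 0.35154$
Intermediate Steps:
$t{\left(Y,N \right)} = 73 + 149 N$ ($t{\left(Y,N \right)} = 149 N + 73 = 73 + 149 N$)
$- \frac{46752}{-40803} + \frac{t{\left(171,188 \right)}}{-35360} = - \frac{46752}{-40803} + \frac{73 + 149 \cdot 188}{-35360} = \left(-46752\right) \left(- \frac{1}{40803}\right) + \left(73 + 28012\right) \left(- \frac{1}{35360}\right) = \frac{15584}{13601} + 28085 \left(- \frac{1}{35360}\right) = \frac{15584}{13601} - \frac{5617}{7072} = \frac{33813231}{96186272}$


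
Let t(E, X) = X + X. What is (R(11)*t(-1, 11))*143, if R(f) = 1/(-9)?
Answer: -3146/9 ≈ -349.56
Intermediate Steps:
t(E, X) = 2*X
R(f) = -⅑
(R(11)*t(-1, 11))*143 = -2*11/9*143 = -⅑*22*143 = -22/9*143 = -3146/9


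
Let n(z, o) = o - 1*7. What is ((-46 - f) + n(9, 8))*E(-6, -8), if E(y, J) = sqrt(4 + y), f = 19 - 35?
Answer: -29*I*sqrt(2) ≈ -41.012*I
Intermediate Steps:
f = -16
n(z, o) = -7 + o (n(z, o) = o - 7 = -7 + o)
((-46 - f) + n(9, 8))*E(-6, -8) = ((-46 - 1*(-16)) + (-7 + 8))*sqrt(4 - 6) = ((-46 + 16) + 1)*sqrt(-2) = (-30 + 1)*(I*sqrt(2)) = -29*I*sqrt(2)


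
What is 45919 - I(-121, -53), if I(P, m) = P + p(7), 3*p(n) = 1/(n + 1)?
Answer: 1104959/24 ≈ 46040.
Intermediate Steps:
p(n) = 1/(3*(1 + n)) (p(n) = 1/(3*(n + 1)) = 1/(3*(1 + n)))
I(P, m) = 1/24 + P (I(P, m) = P + 1/(3*(1 + 7)) = P + (⅓)/8 = P + (⅓)*(⅛) = P + 1/24 = 1/24 + P)
45919 - I(-121, -53) = 45919 - (1/24 - 121) = 45919 - 1*(-2903/24) = 45919 + 2903/24 = 1104959/24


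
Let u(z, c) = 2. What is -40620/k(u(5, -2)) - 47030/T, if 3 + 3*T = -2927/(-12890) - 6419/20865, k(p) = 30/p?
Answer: 7140501190832/165703721 ≈ 43092.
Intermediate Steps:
T = -165703721/161369910 (T = -1 + (-2927/(-12890) - 6419/20865)/3 = -1 + (-2927*(-1/12890) - 6419*1/20865)/3 = -1 + (2927/12890 - 6419/20865)/3 = -1 + (⅓)*(-4333811/53789970) = -1 - 4333811/161369910 = -165703721/161369910 ≈ -1.0269)
-40620/k(u(5, -2)) - 47030/T = -40620/(30/2) - 47030/(-165703721/161369910) = -40620/(30*(½)) - 47030*(-161369910/165703721) = -40620/15 + 7589226867300/165703721 = -40620*1/15 + 7589226867300/165703721 = -2708 + 7589226867300/165703721 = 7140501190832/165703721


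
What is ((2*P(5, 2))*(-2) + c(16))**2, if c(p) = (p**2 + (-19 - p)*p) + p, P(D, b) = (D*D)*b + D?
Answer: 258064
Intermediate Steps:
P(D, b) = D + b*D**2 (P(D, b) = D**2*b + D = b*D**2 + D = D + b*D**2)
c(p) = p + p**2 + p*(-19 - p) (c(p) = (p**2 + p*(-19 - p)) + p = p + p**2 + p*(-19 - p))
((2*P(5, 2))*(-2) + c(16))**2 = ((2*(5*(1 + 5*2)))*(-2) - 18*16)**2 = ((2*(5*(1 + 10)))*(-2) - 288)**2 = ((2*(5*11))*(-2) - 288)**2 = ((2*55)*(-2) - 288)**2 = (110*(-2) - 288)**2 = (-220 - 288)**2 = (-508)**2 = 258064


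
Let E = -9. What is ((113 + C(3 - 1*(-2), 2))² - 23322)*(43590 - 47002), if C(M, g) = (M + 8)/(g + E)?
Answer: 1833929528/49 ≈ 3.7427e+7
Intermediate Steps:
C(M, g) = (8 + M)/(-9 + g) (C(M, g) = (M + 8)/(g - 9) = (8 + M)/(-9 + g))
((113 + C(3 - 1*(-2), 2))² - 23322)*(43590 - 47002) = ((113 + (8 + (3 - 1*(-2)))/(-9 + 2))² - 23322)*(43590 - 47002) = ((113 + (8 + (3 + 2))/(-7))² - 23322)*(-3412) = ((113 - (8 + 5)/7)² - 23322)*(-3412) = ((113 - ⅐*13)² - 23322)*(-3412) = ((113 - 13/7)² - 23322)*(-3412) = ((778/7)² - 23322)*(-3412) = (605284/49 - 23322)*(-3412) = -537494/49*(-3412) = 1833929528/49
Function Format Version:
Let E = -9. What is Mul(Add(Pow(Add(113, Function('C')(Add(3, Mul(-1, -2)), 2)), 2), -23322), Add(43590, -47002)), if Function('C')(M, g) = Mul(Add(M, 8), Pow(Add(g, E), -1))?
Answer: Rational(1833929528, 49) ≈ 3.7427e+7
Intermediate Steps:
Function('C')(M, g) = Mul(Pow(Add(-9, g), -1), Add(8, M)) (Function('C')(M, g) = Mul(Add(M, 8), Pow(Add(g, -9), -1)) = Mul(Add(8, M), Pow(Add(-9, g), -1)) = Mul(Pow(Add(-9, g), -1), Add(8, M)))
Mul(Add(Pow(Add(113, Function('C')(Add(3, Mul(-1, -2)), 2)), 2), -23322), Add(43590, -47002)) = Mul(Add(Pow(Add(113, Mul(Pow(Add(-9, 2), -1), Add(8, Add(3, Mul(-1, -2))))), 2), -23322), Add(43590, -47002)) = Mul(Add(Pow(Add(113, Mul(Pow(-7, -1), Add(8, Add(3, 2)))), 2), -23322), -3412) = Mul(Add(Pow(Add(113, Mul(Rational(-1, 7), Add(8, 5))), 2), -23322), -3412) = Mul(Add(Pow(Add(113, Mul(Rational(-1, 7), 13)), 2), -23322), -3412) = Mul(Add(Pow(Add(113, Rational(-13, 7)), 2), -23322), -3412) = Mul(Add(Pow(Rational(778, 7), 2), -23322), -3412) = Mul(Add(Rational(605284, 49), -23322), -3412) = Mul(Rational(-537494, 49), -3412) = Rational(1833929528, 49)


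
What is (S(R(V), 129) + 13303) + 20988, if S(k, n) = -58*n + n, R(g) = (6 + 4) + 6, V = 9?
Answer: 26938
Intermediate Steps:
R(g) = 16 (R(g) = 10 + 6 = 16)
S(k, n) = -57*n
(S(R(V), 129) + 13303) + 20988 = (-57*129 + 13303) + 20988 = (-7353 + 13303) + 20988 = 5950 + 20988 = 26938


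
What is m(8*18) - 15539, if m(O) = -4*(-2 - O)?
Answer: -14955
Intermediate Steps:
m(O) = 8 + 4*O
m(8*18) - 15539 = (8 + 4*(8*18)) - 15539 = (8 + 4*144) - 15539 = (8 + 576) - 15539 = 584 - 15539 = -14955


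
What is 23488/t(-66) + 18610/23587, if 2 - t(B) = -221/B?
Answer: -36563099806/2099243 ≈ -17417.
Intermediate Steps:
t(B) = 2 + 221/B (t(B) = 2 - (-221)/B = 2 + 221/B)
23488/t(-66) + 18610/23587 = 23488/(2 + 221/(-66)) + 18610/23587 = 23488/(2 + 221*(-1/66)) + 18610*(1/23587) = 23488/(2 - 221/66) + 18610/23587 = 23488/(-89/66) + 18610/23587 = 23488*(-66/89) + 18610/23587 = -1550208/89 + 18610/23587 = -36563099806/2099243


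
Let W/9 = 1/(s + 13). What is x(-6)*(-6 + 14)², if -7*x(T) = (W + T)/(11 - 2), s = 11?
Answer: 40/7 ≈ 5.7143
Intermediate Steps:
W = 3/8 (W = 9/(11 + 13) = 9/24 = 9*(1/24) = 3/8 ≈ 0.37500)
x(T) = -1/168 - T/63 (x(T) = -(3/8 + T)/(7*(11 - 2)) = -(3/8 + T)/(7*9) = -(1/24 + T/9)/7 = -1/168 - T/63)
x(-6)*(-6 + 14)² = (-1/168 - 1/63*(-6))*(-6 + 14)² = (-1/168 + 2/21)*8² = (5/56)*64 = 40/7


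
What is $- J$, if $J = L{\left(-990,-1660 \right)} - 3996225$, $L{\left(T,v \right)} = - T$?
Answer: $3995235$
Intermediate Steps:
$J = -3995235$ ($J = \left(-1\right) \left(-990\right) - 3996225 = 990 - 3996225 = -3995235$)
$- J = \left(-1\right) \left(-3995235\right) = 3995235$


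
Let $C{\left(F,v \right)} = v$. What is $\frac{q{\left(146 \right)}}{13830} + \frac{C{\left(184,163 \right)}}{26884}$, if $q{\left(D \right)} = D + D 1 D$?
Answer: $\frac{96539783}{61967620} \approx 1.5579$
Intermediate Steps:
$q{\left(D \right)} = D + D^{2}$ ($q{\left(D \right)} = D + D D = D + D^{2}$)
$\frac{q{\left(146 \right)}}{13830} + \frac{C{\left(184,163 \right)}}{26884} = \frac{146 \left(1 + 146\right)}{13830} + \frac{163}{26884} = 146 \cdot 147 \cdot \frac{1}{13830} + 163 \cdot \frac{1}{26884} = 21462 \cdot \frac{1}{13830} + \frac{163}{26884} = \frac{3577}{2305} + \frac{163}{26884} = \frac{96539783}{61967620}$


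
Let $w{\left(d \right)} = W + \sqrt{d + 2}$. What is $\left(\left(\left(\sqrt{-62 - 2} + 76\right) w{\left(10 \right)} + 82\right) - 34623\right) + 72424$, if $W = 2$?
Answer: $37883 + 8 \left(1 + \sqrt{3}\right) \left(19 + 2 i\right) \approx 38298.0 + 43.713 i$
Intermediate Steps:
$w{\left(d \right)} = 2 + \sqrt{2 + d}$ ($w{\left(d \right)} = 2 + \sqrt{d + 2} = 2 + \sqrt{2 + d}$)
$\left(\left(\left(\sqrt{-62 - 2} + 76\right) w{\left(10 \right)} + 82\right) - 34623\right) + 72424 = \left(\left(\left(\sqrt{-62 - 2} + 76\right) \left(2 + \sqrt{2 + 10}\right) + 82\right) - 34623\right) + 72424 = \left(\left(\left(\sqrt{-64} + 76\right) \left(2 + \sqrt{12}\right) + 82\right) - 34623\right) + 72424 = \left(\left(\left(8 i + 76\right) \left(2 + 2 \sqrt{3}\right) + 82\right) - 34623\right) + 72424 = \left(\left(\left(76 + 8 i\right) \left(2 + 2 \sqrt{3}\right) + 82\right) - 34623\right) + 72424 = \left(\left(\left(2 + 2 \sqrt{3}\right) \left(76 + 8 i\right) + 82\right) - 34623\right) + 72424 = \left(\left(82 + \left(2 + 2 \sqrt{3}\right) \left(76 + 8 i\right)\right) - 34623\right) + 72424 = \left(-34541 + \left(2 + 2 \sqrt{3}\right) \left(76 + 8 i\right)\right) + 72424 = 37883 + \left(2 + 2 \sqrt{3}\right) \left(76 + 8 i\right)$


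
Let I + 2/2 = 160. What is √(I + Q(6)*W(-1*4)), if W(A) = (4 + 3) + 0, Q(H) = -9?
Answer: 4*√6 ≈ 9.7980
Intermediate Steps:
I = 159 (I = -1 + 160 = 159)
W(A) = 7 (W(A) = 7 + 0 = 7)
√(I + Q(6)*W(-1*4)) = √(159 - 9*7) = √(159 - 63) = √96 = 4*√6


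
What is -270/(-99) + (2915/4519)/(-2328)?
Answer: 315574895/115722552 ≈ 2.7270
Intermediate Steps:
-270/(-99) + (2915/4519)/(-2328) = -270*(-1/99) + (2915*(1/4519))*(-1/2328) = 30/11 + (2915/4519)*(-1/2328) = 30/11 - 2915/10520232 = 315574895/115722552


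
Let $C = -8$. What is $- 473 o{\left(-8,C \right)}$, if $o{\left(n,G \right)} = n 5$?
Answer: $18920$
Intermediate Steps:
$o{\left(n,G \right)} = 5 n$
$- 473 o{\left(-8,C \right)} = - 473 \cdot 5 \left(-8\right) = \left(-473\right) \left(-40\right) = 18920$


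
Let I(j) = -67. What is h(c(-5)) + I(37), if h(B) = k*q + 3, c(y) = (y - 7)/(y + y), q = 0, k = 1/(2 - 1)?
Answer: -64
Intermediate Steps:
k = 1 (k = 1/1 = 1)
c(y) = (-7 + y)/(2*y) (c(y) = (-7 + y)/((2*y)) = (-7 + y)*(1/(2*y)) = (-7 + y)/(2*y))
h(B) = 3 (h(B) = 1*0 + 3 = 0 + 3 = 3)
h(c(-5)) + I(37) = 3 - 67 = -64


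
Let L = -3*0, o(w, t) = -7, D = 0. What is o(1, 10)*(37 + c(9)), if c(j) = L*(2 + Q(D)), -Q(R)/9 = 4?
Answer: -259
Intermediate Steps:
Q(R) = -36 (Q(R) = -9*4 = -36)
L = 0
c(j) = 0 (c(j) = 0*(2 - 36) = 0*(-34) = 0)
o(1, 10)*(37 + c(9)) = -7*(37 + 0) = -7*37 = -259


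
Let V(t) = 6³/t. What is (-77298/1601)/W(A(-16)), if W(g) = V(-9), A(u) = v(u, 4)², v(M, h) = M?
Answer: 12883/6404 ≈ 2.0117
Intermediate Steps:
V(t) = 216/t
A(u) = u²
W(g) = -24 (W(g) = 216/(-9) = 216*(-⅑) = -24)
(-77298/1601)/W(A(-16)) = -77298/1601/(-24) = -77298*1/1601*(-1/24) = -77298/1601*(-1/24) = 12883/6404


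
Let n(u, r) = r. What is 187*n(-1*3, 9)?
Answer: 1683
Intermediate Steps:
187*n(-1*3, 9) = 187*9 = 1683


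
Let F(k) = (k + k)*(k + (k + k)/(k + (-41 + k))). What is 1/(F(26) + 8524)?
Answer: 11/111340 ≈ 9.8796e-5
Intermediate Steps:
F(k) = 2*k*(k + 2*k/(-41 + 2*k)) (F(k) = (2*k)*(k + (2*k)/(-41 + 2*k)) = (2*k)*(k + 2*k/(-41 + 2*k)) = 2*k*(k + 2*k/(-41 + 2*k)))
1/(F(26) + 8524) = 1/(26**2*(-78 + 4*26)/(-41 + 2*26) + 8524) = 1/(676*(-78 + 104)/(-41 + 52) + 8524) = 1/(676*26/11 + 8524) = 1/(676*(1/11)*26 + 8524) = 1/(17576/11 + 8524) = 1/(111340/11) = 11/111340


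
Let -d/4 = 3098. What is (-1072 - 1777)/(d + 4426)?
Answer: 407/1138 ≈ 0.35765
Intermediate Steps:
d = -12392 (d = -4*3098 = -12392)
(-1072 - 1777)/(d + 4426) = (-1072 - 1777)/(-12392 + 4426) = -2849/(-7966) = -2849*(-1/7966) = 407/1138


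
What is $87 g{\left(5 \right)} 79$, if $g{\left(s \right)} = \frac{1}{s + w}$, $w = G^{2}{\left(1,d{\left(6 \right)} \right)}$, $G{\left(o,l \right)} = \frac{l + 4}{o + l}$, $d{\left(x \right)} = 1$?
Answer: $\frac{9164}{15} \approx 610.93$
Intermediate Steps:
$G{\left(o,l \right)} = \frac{4 + l}{l + o}$
$w = \frac{25}{4}$ ($w = \left(\frac{4 + 1}{1 + 1}\right)^{2} = \left(\frac{1}{2} \cdot 5\right)^{2} = \left(\frac{5}{2}\right)^{2} = \frac{25}{4} \approx 6.25$)
$g{\left(s \right)} = \frac{1}{\frac{25}{4} + s}$ ($g{\left(s \right)} = \frac{1}{s + \frac{25}{4}} = \frac{1}{\frac{25}{4} + s}$)
$87 g{\left(5 \right)} 79 = 87 \frac{4}{25 + 4 \cdot 5} \cdot 79 = 87 \frac{4}{25 + 20} \cdot 79 = 87 \cdot \frac{4}{45} \cdot 79 = \frac{116}{15} \cdot 79 = \frac{9164}{15}$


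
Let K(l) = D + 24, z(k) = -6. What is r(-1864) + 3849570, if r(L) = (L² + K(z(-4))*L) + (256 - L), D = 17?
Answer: 7249762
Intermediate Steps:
K(l) = 41 (K(l) = 17 + 24 = 41)
r(L) = 256 + L² + 40*L (r(L) = (L² + 41*L) + (256 - L) = 256 + L² + 40*L)
r(-1864) + 3849570 = (256 + (-1864)² + 40*(-1864)) + 3849570 = (256 + 3474496 - 74560) + 3849570 = 3400192 + 3849570 = 7249762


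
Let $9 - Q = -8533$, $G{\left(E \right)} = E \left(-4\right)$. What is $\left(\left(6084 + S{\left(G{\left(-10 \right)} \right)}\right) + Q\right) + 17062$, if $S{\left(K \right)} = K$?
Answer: $31728$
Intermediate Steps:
$G{\left(E \right)} = - 4 E$
$Q = 8542$ ($Q = 9 - -8533 = 9 + 8533 = 8542$)
$\left(\left(6084 + S{\left(G{\left(-10 \right)} \right)}\right) + Q\right) + 17062 = \left(\left(6084 - -40\right) + 8542\right) + 17062 = \left(\left(6084 + 40\right) + 8542\right) + 17062 = \left(6124 + 8542\right) + 17062 = 14666 + 17062 = 31728$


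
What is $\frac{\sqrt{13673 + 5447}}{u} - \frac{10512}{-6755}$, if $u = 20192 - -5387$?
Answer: $\frac{10512}{6755} + \frac{4 \sqrt{1195}}{25579} \approx 1.5616$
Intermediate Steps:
$u = 25579$ ($u = 20192 + 5387 = 25579$)
$\frac{\sqrt{13673 + 5447}}{u} - \frac{10512}{-6755} = \frac{\sqrt{13673 + 5447}}{25579} - \frac{10512}{-6755} = \sqrt{19120} \cdot \frac{1}{25579} - - \frac{10512}{6755} = 4 \sqrt{1195} \cdot \frac{1}{25579} + \frac{10512}{6755} = \frac{4 \sqrt{1195}}{25579} + \frac{10512}{6755} = \frac{10512}{6755} + \frac{4 \sqrt{1195}}{25579}$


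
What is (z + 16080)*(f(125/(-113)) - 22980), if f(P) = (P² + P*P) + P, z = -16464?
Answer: 112671166080/12769 ≈ 8.8238e+6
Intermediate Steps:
f(P) = P + 2*P² (f(P) = (P² + P²) + P = 2*P² + P = P + 2*P²)
(z + 16080)*(f(125/(-113)) - 22980) = (-16464 + 16080)*((125/(-113))*(1 + 2*(125/(-113))) - 22980) = -384*((125*(-1/113))*(1 + 2*(125*(-1/113))) - 22980) = -384*(-125*(1 + 2*(-125/113))/113 - 22980) = -384*(-125*(1 - 250/113)/113 - 22980) = -384*(-125/113*(-137/113) - 22980) = -384*(17125/12769 - 22980) = -384*(-293414495/12769) = 112671166080/12769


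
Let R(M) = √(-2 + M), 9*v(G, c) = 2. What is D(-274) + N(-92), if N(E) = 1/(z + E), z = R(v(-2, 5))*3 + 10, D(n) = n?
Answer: -923421/3370 - I/1685 ≈ -274.01 - 0.00059347*I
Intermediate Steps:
v(G, c) = 2/9 (v(G, c) = (⅑)*2 = 2/9)
z = 10 + 4*I (z = √(-2 + 2/9)*3 + 10 = √(-16/9)*3 + 10 = (4*I/3)*3 + 10 = 4*I + 10 = 10 + 4*I ≈ 10.0 + 4.0*I)
N(E) = 1/(10 + E + 4*I) (N(E) = 1/((10 + 4*I) + E) = 1/(10 + E + 4*I))
D(-274) + N(-92) = -274 + 1/(10 - 92 + 4*I) = -274 + 1/(-82 + 4*I) = -274 + (-82 - 4*I)/6740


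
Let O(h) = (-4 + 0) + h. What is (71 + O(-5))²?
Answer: 3844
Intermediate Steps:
O(h) = -4 + h
(71 + O(-5))² = (71 + (-4 - 5))² = (71 - 9)² = 62² = 3844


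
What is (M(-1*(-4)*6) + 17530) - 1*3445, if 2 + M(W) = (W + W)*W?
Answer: 15235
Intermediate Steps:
M(W) = -2 + 2*W**2 (M(W) = -2 + (W + W)*W = -2 + (2*W)*W = -2 + 2*W**2)
(M(-1*(-4)*6) + 17530) - 1*3445 = ((-2 + 2*(-1*(-4)*6)**2) + 17530) - 1*3445 = ((-2 + 2*(4*6)**2) + 17530) - 3445 = ((-2 + 2*24**2) + 17530) - 3445 = ((-2 + 2*576) + 17530) - 3445 = ((-2 + 1152) + 17530) - 3445 = (1150 + 17530) - 3445 = 18680 - 3445 = 15235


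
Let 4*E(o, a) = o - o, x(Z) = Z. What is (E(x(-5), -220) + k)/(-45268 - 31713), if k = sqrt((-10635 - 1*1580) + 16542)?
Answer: -sqrt(4327)/76981 ≈ -0.00085450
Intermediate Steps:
E(o, a) = 0 (E(o, a) = (o - o)/4 = (1/4)*0 = 0)
k = sqrt(4327) (k = sqrt((-10635 - 1580) + 16542) = sqrt(-12215 + 16542) = sqrt(4327) ≈ 65.780)
(E(x(-5), -220) + k)/(-45268 - 31713) = (0 + sqrt(4327))/(-45268 - 31713) = sqrt(4327)/(-76981) = sqrt(4327)*(-1/76981) = -sqrt(4327)/76981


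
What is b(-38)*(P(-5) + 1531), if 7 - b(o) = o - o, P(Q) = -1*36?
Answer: 10465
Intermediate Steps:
P(Q) = -36
b(o) = 7 (b(o) = 7 - (o - o) = 7 - 1*0 = 7 + 0 = 7)
b(-38)*(P(-5) + 1531) = 7*(-36 + 1531) = 7*1495 = 10465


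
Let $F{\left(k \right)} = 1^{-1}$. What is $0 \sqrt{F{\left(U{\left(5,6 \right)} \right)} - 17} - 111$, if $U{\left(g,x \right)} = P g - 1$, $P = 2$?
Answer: $-111$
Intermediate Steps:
$U{\left(g,x \right)} = -1 + 2 g$ ($U{\left(g,x \right)} = 2 g - 1 = -1 + 2 g$)
$F{\left(k \right)} = 1$
$0 \sqrt{F{\left(U{\left(5,6 \right)} \right)} - 17} - 111 = 0 \sqrt{1 - 17} - 111 = 0 \sqrt{-16} - 111 = 0 \cdot 4 i - 111 = 0 - 111 = -111$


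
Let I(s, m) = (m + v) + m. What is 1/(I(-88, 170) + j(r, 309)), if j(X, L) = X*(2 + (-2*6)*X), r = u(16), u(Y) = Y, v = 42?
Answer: -1/2658 ≈ -0.00037622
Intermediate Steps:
I(s, m) = 42 + 2*m (I(s, m) = (m + 42) + m = (42 + m) + m = 42 + 2*m)
r = 16
j(X, L) = X*(2 - 12*X)
1/(I(-88, 170) + j(r, 309)) = 1/((42 + 2*170) + 2*16*(1 - 6*16)) = 1/((42 + 340) + 2*16*(1 - 96)) = 1/(382 + 2*16*(-95)) = 1/(382 - 3040) = 1/(-2658) = -1/2658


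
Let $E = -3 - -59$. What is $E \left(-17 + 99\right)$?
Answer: $4592$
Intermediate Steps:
$E = 56$ ($E = -3 + 59 = 56$)
$E \left(-17 + 99\right) = 56 \left(-17 + 99\right) = 56 \cdot 82 = 4592$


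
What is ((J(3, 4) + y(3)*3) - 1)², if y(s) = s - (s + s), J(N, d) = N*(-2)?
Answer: 256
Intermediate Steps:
J(N, d) = -2*N
y(s) = -s (y(s) = s - 2*s = -s)
((J(3, 4) + y(3)*3) - 1)² = ((-2*3 - 1*3*3) - 1)² = ((-6 - 3*3) - 1)² = ((-6 - 9) - 1)² = (-15 - 1)² = (-16)² = 256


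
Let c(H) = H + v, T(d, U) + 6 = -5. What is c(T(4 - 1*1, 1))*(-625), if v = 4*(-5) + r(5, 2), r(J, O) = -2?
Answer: 20625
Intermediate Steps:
T(d, U) = -11 (T(d, U) = -6 - 5 = -11)
v = -22 (v = 4*(-5) - 2 = -20 - 2 = -22)
c(H) = -22 + H (c(H) = H - 22 = -22 + H)
c(T(4 - 1*1, 1))*(-625) = (-22 - 11)*(-625) = -33*(-625) = 20625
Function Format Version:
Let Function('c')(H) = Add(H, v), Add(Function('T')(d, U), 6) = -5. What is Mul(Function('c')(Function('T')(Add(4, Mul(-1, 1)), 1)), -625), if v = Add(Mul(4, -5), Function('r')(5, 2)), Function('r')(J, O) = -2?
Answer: 20625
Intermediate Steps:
Function('T')(d, U) = -11 (Function('T')(d, U) = Add(-6, -5) = -11)
v = -22 (v = Add(Mul(4, -5), -2) = Add(-20, -2) = -22)
Function('c')(H) = Add(-22, H) (Function('c')(H) = Add(H, -22) = Add(-22, H))
Mul(Function('c')(Function('T')(Add(4, Mul(-1, 1)), 1)), -625) = Mul(Add(-22, -11), -625) = Mul(-33, -625) = 20625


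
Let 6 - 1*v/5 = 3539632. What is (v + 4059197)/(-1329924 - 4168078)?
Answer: 13638933/5498002 ≈ 2.4807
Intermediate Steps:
v = -17698130 (v = 30 - 5*3539632 = 30 - 17698160 = -17698130)
(v + 4059197)/(-1329924 - 4168078) = (-17698130 + 4059197)/(-1329924 - 4168078) = -13638933/(-5498002) = -13638933*(-1/5498002) = 13638933/5498002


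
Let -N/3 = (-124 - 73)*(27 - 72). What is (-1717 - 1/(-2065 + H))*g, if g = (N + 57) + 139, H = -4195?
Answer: 283747513181/6260 ≈ 4.5327e+7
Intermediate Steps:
N = -26595 (N = -3*(-124 - 73)*(27 - 72) = -(-591)*(-45) = -3*8865 = -26595)
g = -26399 (g = (-26595 + 57) + 139 = -26538 + 139 = -26399)
(-1717 - 1/(-2065 + H))*g = (-1717 - 1/(-2065 - 4195))*(-26399) = (-1717 - 1/(-6260))*(-26399) = (-1717 - 1*(-1/6260))*(-26399) = (-1717 + 1/6260)*(-26399) = -10748419/6260*(-26399) = 283747513181/6260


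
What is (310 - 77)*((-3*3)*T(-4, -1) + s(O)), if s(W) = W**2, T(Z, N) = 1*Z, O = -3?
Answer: 10485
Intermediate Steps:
T(Z, N) = Z
(310 - 77)*((-3*3)*T(-4, -1) + s(O)) = (310 - 77)*(-3*3*(-4) + (-3)**2) = 233*(-9*(-4) + 9) = 233*(36 + 9) = 233*45 = 10485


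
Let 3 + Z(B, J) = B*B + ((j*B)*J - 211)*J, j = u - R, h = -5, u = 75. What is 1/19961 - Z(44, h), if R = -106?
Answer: -4033878567/19961 ≈ -2.0209e+5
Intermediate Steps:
j = 181 (j = 75 - 1*(-106) = 75 + 106 = 181)
Z(B, J) = -3 + B**2 + J*(-211 + 181*B*J) (Z(B, J) = -3 + (B*B + ((181*B)*J - 211)*J) = -3 + (B**2 + (181*B*J - 211)*J) = -3 + (B**2 + (-211 + 181*B*J)*J) = -3 + (B**2 + J*(-211 + 181*B*J)) = -3 + B**2 + J*(-211 + 181*B*J))
1/19961 - Z(44, h) = 1/19961 - (-3 + 44**2 - 211*(-5) + 181*44*(-5)**2) = 1/19961 - (-3 + 1936 + 1055 + 181*44*25) = 1/19961 - (-3 + 1936 + 1055 + 199100) = 1/19961 - 1*202088 = 1/19961 - 202088 = -4033878567/19961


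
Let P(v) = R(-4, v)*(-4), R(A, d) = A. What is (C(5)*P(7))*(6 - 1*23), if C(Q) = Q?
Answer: -1360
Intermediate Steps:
P(v) = 16 (P(v) = -4*(-4) = 16)
(C(5)*P(7))*(6 - 1*23) = (5*16)*(6 - 1*23) = 80*(6 - 23) = 80*(-17) = -1360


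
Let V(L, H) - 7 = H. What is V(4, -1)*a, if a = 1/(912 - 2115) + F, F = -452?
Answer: -1087514/401 ≈ -2712.0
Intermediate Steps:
V(L, H) = 7 + H
a = -543757/1203 (a = 1/(912 - 2115) - 452 = 1/(-1203) - 452 = -1/1203 - 452 = -543757/1203 ≈ -452.00)
V(4, -1)*a = (7 - 1)*(-543757/1203) = 6*(-543757/1203) = -1087514/401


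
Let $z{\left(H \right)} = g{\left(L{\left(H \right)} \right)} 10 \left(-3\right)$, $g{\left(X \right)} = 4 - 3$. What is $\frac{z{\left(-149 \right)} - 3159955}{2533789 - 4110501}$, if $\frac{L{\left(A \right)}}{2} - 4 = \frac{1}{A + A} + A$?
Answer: $\frac{3159985}{1576712} \approx 2.0042$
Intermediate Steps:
$L{\left(A \right)} = 8 + \frac{1}{A} + 2 A$ ($L{\left(A \right)} = 8 + 2 \left(\frac{1}{A + A} + A\right) = 8 + 2 \left(\frac{1}{2 A} + A\right) = 8 + 2 \left(A + \frac{1}{2 A}\right) = 8 + \left(\frac{1}{A} + 2 A\right) = 8 + \frac{1}{A} + 2 A$)
$g{\left(X \right)} = 1$
$z{\left(H \right)} = -30$ ($z{\left(H \right)} = 1 \cdot 10 \left(-3\right) = 10 \left(-3\right) = -30$)
$\frac{z{\left(-149 \right)} - 3159955}{2533789 - 4110501} = \frac{-30 - 3159955}{2533789 - 4110501} = - \frac{3159985}{-1576712} = \left(-3159985\right) \left(- \frac{1}{1576712}\right) = \frac{3159985}{1576712}$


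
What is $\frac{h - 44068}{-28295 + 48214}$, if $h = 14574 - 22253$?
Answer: $- \frac{51747}{19919} \approx -2.5979$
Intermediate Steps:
$h = -7679$
$\frac{h - 44068}{-28295 + 48214} = \frac{-7679 - 44068}{-28295 + 48214} = - \frac{51747}{19919}$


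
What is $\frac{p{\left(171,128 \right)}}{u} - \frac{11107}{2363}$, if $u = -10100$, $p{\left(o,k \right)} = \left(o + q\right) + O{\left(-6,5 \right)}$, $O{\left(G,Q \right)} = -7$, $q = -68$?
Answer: $- \frac{28101887}{5966575} \approx -4.7099$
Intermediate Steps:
$p{\left(o,k \right)} = -75 + o$ ($p{\left(o,k \right)} = \left(o - 68\right) - 7 = \left(-68 + o\right) - 7 = -75 + o$)
$\frac{p{\left(171,128 \right)}}{u} - \frac{11107}{2363} = \frac{-75 + 171}{-10100} - \frac{11107}{2363} = 96 \left(- \frac{1}{10100}\right) - \frac{11107}{2363} = - \frac{24}{2525} - \frac{11107}{2363} = - \frac{28101887}{5966575}$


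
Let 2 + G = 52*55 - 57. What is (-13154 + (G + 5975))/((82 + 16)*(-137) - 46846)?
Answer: 2189/30136 ≈ 0.072637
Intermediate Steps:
G = 2801 (G = -2 + (52*55 - 57) = -2 + (2860 - 57) = -2 + 2803 = 2801)
(-13154 + (G + 5975))/((82 + 16)*(-137) - 46846) = (-13154 + (2801 + 5975))/((82 + 16)*(-137) - 46846) = (-13154 + 8776)/(98*(-137) - 46846) = -4378/(-13426 - 46846) = -4378/(-60272) = -4378*(-1/60272) = 2189/30136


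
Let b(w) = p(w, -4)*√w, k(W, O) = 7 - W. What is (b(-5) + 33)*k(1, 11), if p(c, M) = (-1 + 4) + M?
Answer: 198 - 6*I*√5 ≈ 198.0 - 13.416*I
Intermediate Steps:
p(c, M) = 3 + M
b(w) = -√w (b(w) = (3 - 4)*√w = -√w)
(b(-5) + 33)*k(1, 11) = (-√(-5) + 33)*(7 - 1*1) = (-I*√5 + 33)*(7 - 1) = (-I*√5 + 33)*6 = (33 - I*√5)*6 = 198 - 6*I*√5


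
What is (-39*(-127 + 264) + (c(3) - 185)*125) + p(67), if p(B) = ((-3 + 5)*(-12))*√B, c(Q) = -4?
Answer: -28968 - 24*√67 ≈ -29164.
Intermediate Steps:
p(B) = -24*√B (p(B) = (2*(-12))*√B = -24*√B)
(-39*(-127 + 264) + (c(3) - 185)*125) + p(67) = (-39*(-127 + 264) + (-4 - 185)*125) - 24*√67 = (-39*137 - 189*125) - 24*√67 = (-5343 - 23625) - 24*√67 = -28968 - 24*√67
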